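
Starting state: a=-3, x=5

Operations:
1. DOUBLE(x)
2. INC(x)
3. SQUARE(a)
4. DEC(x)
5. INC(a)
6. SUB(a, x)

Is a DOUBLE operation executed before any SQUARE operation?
Yes

First DOUBLE: step 1
First SQUARE: step 3
Since 1 < 3, DOUBLE comes first.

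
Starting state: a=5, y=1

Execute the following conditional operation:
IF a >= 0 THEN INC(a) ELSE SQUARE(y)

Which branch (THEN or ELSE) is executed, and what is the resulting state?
Branch: THEN, Final state: a=6, y=1

Evaluating condition: a >= 0
a = 5
Condition is True, so THEN branch executes
After INC(a): a=6, y=1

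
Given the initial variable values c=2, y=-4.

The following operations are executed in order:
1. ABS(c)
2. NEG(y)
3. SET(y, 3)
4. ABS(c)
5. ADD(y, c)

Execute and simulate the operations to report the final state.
{c: 2, y: 5}

Step-by-step execution:
Initial: c=2, y=-4
After step 1 (ABS(c)): c=2, y=-4
After step 2 (NEG(y)): c=2, y=4
After step 3 (SET(y, 3)): c=2, y=3
After step 4 (ABS(c)): c=2, y=3
After step 5 (ADD(y, c)): c=2, y=5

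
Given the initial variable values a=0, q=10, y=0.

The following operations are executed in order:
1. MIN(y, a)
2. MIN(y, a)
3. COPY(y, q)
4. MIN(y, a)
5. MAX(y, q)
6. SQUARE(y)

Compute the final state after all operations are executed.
{a: 0, q: 10, y: 100}

Step-by-step execution:
Initial: a=0, q=10, y=0
After step 1 (MIN(y, a)): a=0, q=10, y=0
After step 2 (MIN(y, a)): a=0, q=10, y=0
After step 3 (COPY(y, q)): a=0, q=10, y=10
After step 4 (MIN(y, a)): a=0, q=10, y=0
After step 5 (MAX(y, q)): a=0, q=10, y=10
After step 6 (SQUARE(y)): a=0, q=10, y=100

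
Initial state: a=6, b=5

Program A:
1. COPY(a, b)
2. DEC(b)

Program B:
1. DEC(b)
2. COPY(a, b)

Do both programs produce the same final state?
No

Program A final state: a=5, b=4
Program B final state: a=4, b=4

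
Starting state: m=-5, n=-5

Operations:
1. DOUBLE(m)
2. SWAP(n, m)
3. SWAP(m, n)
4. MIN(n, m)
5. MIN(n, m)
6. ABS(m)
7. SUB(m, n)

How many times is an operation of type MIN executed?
2

Counting MIN operations:
Step 4: MIN(n, m) ← MIN
Step 5: MIN(n, m) ← MIN
Total: 2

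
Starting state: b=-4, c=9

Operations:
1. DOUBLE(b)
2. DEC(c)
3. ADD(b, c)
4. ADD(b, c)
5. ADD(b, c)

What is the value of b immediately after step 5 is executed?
b = 16

Tracing b through execution:
Initial: b = -4
After step 1 (DOUBLE(b)): b = -8
After step 2 (DEC(c)): b = -8
After step 3 (ADD(b, c)): b = 0
After step 4 (ADD(b, c)): b = 8
After step 5 (ADD(b, c)): b = 16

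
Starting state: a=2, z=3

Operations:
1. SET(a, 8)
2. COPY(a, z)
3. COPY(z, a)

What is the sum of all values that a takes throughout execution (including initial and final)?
16

Values of a at each step:
Initial: a = 2
After step 1: a = 8
After step 2: a = 3
After step 3: a = 3
Sum = 2 + 8 + 3 + 3 = 16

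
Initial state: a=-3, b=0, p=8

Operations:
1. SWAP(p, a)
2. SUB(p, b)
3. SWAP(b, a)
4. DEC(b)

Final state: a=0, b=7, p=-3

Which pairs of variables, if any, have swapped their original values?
None

Comparing initial and final values:
a: -3 → 0
p: 8 → -3
b: 0 → 7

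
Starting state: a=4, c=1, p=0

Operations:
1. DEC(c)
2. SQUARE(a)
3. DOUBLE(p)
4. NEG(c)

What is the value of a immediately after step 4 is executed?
a = 16

Tracing a through execution:
Initial: a = 4
After step 1 (DEC(c)): a = 4
After step 2 (SQUARE(a)): a = 16
After step 3 (DOUBLE(p)): a = 16
After step 4 (NEG(c)): a = 16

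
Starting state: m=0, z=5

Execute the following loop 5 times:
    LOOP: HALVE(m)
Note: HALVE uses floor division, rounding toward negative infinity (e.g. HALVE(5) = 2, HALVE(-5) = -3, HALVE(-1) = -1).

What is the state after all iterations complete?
m=0, z=5

Iteration trace:
Start: m=0, z=5
After iteration 1: m=0, z=5
After iteration 2: m=0, z=5
After iteration 3: m=0, z=5
After iteration 4: m=0, z=5
After iteration 5: m=0, z=5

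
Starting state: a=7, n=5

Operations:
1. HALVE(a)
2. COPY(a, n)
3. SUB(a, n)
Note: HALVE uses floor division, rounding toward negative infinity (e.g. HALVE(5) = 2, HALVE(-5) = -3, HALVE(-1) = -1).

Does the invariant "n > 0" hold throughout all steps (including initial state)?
Yes

The invariant holds at every step.

State at each step:
Initial: a=7, n=5
After step 1: a=3, n=5
After step 2: a=5, n=5
After step 3: a=0, n=5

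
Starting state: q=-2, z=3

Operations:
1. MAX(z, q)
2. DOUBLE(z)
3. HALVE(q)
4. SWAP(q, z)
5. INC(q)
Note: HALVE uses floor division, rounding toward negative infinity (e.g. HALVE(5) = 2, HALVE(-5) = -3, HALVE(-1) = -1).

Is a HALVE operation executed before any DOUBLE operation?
No

First HALVE: step 3
First DOUBLE: step 2
Since 3 > 2, DOUBLE comes first.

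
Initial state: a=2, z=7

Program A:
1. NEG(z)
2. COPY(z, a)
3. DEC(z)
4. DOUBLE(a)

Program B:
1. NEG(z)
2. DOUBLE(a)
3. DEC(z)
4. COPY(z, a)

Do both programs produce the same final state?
No

Program A final state: a=4, z=1
Program B final state: a=4, z=4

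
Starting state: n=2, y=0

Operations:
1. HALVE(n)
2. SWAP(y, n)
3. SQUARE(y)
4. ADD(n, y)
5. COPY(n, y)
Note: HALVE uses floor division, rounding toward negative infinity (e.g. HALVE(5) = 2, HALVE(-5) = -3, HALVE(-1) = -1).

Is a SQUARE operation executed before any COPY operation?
Yes

First SQUARE: step 3
First COPY: step 5
Since 3 < 5, SQUARE comes first.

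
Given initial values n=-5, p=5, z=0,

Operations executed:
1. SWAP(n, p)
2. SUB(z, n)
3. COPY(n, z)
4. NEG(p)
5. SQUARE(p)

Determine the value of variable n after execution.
n = -5

Tracing execution:
Step 1: SWAP(n, p) → n = 5
Step 2: SUB(z, n) → n = 5
Step 3: COPY(n, z) → n = -5
Step 4: NEG(p) → n = -5
Step 5: SQUARE(p) → n = -5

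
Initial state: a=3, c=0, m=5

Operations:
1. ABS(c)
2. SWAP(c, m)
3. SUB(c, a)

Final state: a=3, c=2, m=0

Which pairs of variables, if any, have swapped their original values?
None

Comparing initial and final values:
m: 5 → 0
a: 3 → 3
c: 0 → 2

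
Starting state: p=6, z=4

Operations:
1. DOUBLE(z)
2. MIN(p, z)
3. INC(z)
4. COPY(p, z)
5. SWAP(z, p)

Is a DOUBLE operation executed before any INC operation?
Yes

First DOUBLE: step 1
First INC: step 3
Since 1 < 3, DOUBLE comes first.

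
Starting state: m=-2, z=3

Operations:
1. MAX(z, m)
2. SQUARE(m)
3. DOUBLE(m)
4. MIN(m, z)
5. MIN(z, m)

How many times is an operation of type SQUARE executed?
1

Counting SQUARE operations:
Step 2: SQUARE(m) ← SQUARE
Total: 1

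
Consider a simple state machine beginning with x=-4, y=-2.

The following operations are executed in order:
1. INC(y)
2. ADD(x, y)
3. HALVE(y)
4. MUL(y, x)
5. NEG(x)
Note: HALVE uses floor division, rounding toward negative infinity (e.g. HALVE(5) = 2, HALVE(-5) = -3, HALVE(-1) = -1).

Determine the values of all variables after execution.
{x: 5, y: 5}

Step-by-step execution:
Initial: x=-4, y=-2
After step 1 (INC(y)): x=-4, y=-1
After step 2 (ADD(x, y)): x=-5, y=-1
After step 3 (HALVE(y)): x=-5, y=-1
After step 4 (MUL(y, x)): x=-5, y=5
After step 5 (NEG(x)): x=5, y=5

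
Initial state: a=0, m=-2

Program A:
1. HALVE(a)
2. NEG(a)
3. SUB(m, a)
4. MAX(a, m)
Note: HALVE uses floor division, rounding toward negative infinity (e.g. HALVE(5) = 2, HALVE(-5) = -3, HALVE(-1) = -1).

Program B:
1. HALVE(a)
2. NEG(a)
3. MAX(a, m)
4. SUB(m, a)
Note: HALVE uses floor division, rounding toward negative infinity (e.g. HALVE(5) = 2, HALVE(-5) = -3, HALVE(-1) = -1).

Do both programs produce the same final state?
Yes

Program A final state: a=0, m=-2
Program B final state: a=0, m=-2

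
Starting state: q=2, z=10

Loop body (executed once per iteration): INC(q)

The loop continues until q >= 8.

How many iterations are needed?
6

Tracing iterations:
Initial: q=2, z=10
After iteration 1: q=3, z=10
After iteration 2: q=4, z=10
After iteration 3: q=5, z=10
After iteration 4: q=6, z=10
After iteration 5: q=7, z=10
After iteration 6: q=8, z=10
q >= 8 now holds, so the loop exits after 6 iterations.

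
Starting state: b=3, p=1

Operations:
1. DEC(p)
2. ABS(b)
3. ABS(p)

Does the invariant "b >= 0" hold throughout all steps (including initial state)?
Yes

The invariant holds at every step.

State at each step:
Initial: b=3, p=1
After step 1: b=3, p=0
After step 2: b=3, p=0
After step 3: b=3, p=0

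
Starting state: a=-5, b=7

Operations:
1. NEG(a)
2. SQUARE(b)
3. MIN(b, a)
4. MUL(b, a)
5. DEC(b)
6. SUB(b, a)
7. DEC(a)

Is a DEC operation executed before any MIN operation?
No

First DEC: step 5
First MIN: step 3
Since 5 > 3, MIN comes first.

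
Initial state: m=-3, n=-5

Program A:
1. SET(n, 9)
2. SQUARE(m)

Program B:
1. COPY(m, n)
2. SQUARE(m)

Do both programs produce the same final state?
No

Program A final state: m=9, n=9
Program B final state: m=25, n=-5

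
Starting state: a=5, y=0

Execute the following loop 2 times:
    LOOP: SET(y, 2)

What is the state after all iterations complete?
a=5, y=2

Iteration trace:
Start: a=5, y=0
After iteration 1: a=5, y=2
After iteration 2: a=5, y=2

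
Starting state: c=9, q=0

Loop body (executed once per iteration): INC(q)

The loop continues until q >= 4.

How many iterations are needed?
4

Tracing iterations:
Initial: c=9, q=0
After iteration 1: c=9, q=1
After iteration 2: c=9, q=2
After iteration 3: c=9, q=3
After iteration 4: c=9, q=4
q >= 4 now holds, so the loop exits after 4 iterations.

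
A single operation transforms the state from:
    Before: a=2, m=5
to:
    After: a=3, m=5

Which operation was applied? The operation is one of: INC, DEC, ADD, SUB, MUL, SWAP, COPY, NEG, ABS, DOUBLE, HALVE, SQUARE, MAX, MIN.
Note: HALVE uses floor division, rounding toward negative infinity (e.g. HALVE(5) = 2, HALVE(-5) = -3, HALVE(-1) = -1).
INC(a)

Analyzing the change:
Before: a=2, m=5
After: a=3, m=5
Variable a changed from 2 to 3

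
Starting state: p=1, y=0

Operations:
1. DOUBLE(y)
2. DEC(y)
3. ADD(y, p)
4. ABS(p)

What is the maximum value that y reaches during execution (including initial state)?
0

Values of y at each step:
Initial: y = 0 ← maximum
After step 1: y = 0
After step 2: y = -1
After step 3: y = 0
After step 4: y = 0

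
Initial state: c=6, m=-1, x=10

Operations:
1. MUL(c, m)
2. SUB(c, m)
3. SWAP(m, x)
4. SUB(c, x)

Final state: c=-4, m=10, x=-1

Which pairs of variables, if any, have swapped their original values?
(x, m)

Comparing initial and final values:
x: 10 → -1
c: 6 → -4
m: -1 → 10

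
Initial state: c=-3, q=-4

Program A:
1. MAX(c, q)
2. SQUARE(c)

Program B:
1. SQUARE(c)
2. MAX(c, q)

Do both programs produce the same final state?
Yes

Program A final state: c=9, q=-4
Program B final state: c=9, q=-4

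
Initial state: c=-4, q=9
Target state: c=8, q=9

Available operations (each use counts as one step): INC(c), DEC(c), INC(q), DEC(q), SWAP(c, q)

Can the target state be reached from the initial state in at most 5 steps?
No

The target state cannot be reached within 5 steps.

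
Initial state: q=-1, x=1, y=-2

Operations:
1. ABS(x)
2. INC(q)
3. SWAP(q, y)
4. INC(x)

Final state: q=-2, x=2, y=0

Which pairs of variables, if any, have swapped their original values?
None

Comparing initial and final values:
q: -1 → -2
y: -2 → 0
x: 1 → 2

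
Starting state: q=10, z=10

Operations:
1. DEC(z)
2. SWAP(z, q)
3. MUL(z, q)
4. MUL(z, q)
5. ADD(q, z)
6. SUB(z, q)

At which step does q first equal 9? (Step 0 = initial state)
Step 2

Tracing q:
Initial: q = 10
After step 1: q = 10
After step 2: q = 9 ← first occurrence
After step 3: q = 9
After step 4: q = 9
After step 5: q = 819
After step 6: q = 819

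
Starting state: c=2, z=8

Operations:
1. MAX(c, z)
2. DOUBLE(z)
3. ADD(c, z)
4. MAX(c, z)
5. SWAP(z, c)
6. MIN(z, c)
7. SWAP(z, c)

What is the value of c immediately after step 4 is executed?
c = 24

Tracing c through execution:
Initial: c = 2
After step 1 (MAX(c, z)): c = 8
After step 2 (DOUBLE(z)): c = 8
After step 3 (ADD(c, z)): c = 24
After step 4 (MAX(c, z)): c = 24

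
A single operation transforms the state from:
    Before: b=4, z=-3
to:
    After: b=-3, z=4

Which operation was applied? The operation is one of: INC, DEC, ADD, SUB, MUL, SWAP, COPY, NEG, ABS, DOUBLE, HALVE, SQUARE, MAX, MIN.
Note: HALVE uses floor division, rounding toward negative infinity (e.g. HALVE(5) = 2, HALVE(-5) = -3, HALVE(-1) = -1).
SWAP(b, z)

Analyzing the change:
Before: b=4, z=-3
After: b=-3, z=4
Variable b changed from 4 to -3
Variable z changed from -3 to 4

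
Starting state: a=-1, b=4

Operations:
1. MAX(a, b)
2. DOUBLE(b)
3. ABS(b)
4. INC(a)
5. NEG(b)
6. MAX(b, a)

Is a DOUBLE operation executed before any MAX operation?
No

First DOUBLE: step 2
First MAX: step 1
Since 2 > 1, MAX comes first.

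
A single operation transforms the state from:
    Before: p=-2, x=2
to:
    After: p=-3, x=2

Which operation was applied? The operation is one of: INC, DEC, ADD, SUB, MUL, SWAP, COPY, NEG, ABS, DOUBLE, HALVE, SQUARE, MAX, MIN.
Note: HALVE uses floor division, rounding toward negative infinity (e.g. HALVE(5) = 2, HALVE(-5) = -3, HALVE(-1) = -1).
DEC(p)

Analyzing the change:
Before: p=-2, x=2
After: p=-3, x=2
Variable p changed from -2 to -3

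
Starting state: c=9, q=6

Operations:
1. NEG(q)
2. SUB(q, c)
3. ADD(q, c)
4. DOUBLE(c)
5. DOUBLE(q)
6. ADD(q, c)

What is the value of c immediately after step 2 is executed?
c = 9

Tracing c through execution:
Initial: c = 9
After step 1 (NEG(q)): c = 9
After step 2 (SUB(q, c)): c = 9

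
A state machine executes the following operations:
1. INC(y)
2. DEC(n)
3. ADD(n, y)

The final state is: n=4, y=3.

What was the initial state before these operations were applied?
n=2, y=2

Working backwards:
Final state: n=4, y=3
Before step 3 (ADD(n, y)): n=1, y=3
Before step 2 (DEC(n)): n=2, y=3
Before step 1 (INC(y)): n=2, y=2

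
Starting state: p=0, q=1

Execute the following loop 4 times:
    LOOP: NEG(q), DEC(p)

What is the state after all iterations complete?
p=-4, q=1

Iteration trace:
Start: p=0, q=1
After iteration 1: p=-1, q=-1
After iteration 2: p=-2, q=1
After iteration 3: p=-3, q=-1
After iteration 4: p=-4, q=1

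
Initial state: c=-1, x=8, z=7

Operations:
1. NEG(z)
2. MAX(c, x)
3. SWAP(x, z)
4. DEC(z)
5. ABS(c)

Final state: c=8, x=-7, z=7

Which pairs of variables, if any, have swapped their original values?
None

Comparing initial and final values:
c: -1 → 8
z: 7 → 7
x: 8 → -7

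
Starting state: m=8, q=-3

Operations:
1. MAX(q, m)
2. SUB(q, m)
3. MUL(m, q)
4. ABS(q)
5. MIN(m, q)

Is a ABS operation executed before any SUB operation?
No

First ABS: step 4
First SUB: step 2
Since 4 > 2, SUB comes first.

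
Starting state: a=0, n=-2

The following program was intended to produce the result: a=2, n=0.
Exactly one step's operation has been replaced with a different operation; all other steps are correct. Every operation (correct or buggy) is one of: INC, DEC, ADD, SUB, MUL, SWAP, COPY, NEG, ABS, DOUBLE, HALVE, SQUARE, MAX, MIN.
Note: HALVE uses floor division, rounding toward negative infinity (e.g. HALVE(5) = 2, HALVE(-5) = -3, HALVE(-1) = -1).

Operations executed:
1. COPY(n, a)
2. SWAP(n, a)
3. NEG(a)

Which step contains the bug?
Step 1

Trace with buggy code:
Initial: a=0, n=-2
After step 1: a=0, n=0
After step 2: a=0, n=0
After step 3: a=0, n=0
Actual final a=0, n=0 ≠ expected a=2, n=0.
Step 1 is the only position where a single-operation replacement can produce the expected result.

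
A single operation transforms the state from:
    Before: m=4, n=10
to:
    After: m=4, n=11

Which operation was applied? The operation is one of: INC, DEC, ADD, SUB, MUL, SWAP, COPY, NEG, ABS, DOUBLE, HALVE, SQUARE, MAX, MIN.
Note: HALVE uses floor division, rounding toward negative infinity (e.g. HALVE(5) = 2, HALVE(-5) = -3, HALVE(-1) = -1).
INC(n)

Analyzing the change:
Before: m=4, n=10
After: m=4, n=11
Variable n changed from 10 to 11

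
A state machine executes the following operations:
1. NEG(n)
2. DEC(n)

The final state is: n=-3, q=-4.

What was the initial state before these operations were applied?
n=2, q=-4

Working backwards:
Final state: n=-3, q=-4
Before step 2 (DEC(n)): n=-2, q=-4
Before step 1 (NEG(n)): n=2, q=-4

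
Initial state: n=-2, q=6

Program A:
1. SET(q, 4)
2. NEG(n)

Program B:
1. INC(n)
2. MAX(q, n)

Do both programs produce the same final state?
No

Program A final state: n=2, q=4
Program B final state: n=-1, q=6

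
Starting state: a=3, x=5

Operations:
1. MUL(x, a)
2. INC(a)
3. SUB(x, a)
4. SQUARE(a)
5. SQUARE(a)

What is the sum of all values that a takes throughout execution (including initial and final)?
286

Values of a at each step:
Initial: a = 3
After step 1: a = 3
After step 2: a = 4
After step 3: a = 4
After step 4: a = 16
After step 5: a = 256
Sum = 3 + 3 + 4 + 4 + 16 + 256 = 286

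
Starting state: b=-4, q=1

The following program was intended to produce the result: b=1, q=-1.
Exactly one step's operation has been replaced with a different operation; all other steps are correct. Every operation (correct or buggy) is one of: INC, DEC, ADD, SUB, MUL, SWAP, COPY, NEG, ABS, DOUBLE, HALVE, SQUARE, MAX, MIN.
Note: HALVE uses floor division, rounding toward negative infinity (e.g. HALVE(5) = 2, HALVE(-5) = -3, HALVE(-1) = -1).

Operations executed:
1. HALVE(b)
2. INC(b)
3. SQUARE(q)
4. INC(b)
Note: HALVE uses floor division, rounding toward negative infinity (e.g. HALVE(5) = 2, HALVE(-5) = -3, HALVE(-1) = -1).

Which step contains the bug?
Step 4

Trace with buggy code:
Initial: b=-4, q=1
After step 1: b=-2, q=1
After step 2: b=-1, q=1
After step 3: b=-1, q=1
After step 4: b=0, q=1
Actual final b=0, q=1 ≠ expected b=1, q=-1.
Step 4 is the only position where a single-operation replacement can produce the expected result.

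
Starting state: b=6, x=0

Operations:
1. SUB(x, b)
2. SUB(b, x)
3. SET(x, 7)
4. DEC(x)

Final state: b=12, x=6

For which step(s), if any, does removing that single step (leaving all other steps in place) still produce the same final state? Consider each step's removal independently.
None - removing any single step changes the final result

Testing removal of each single step:
Without step 1: final = b=6, x=6 (different)
Without step 2: final = b=6, x=6 (different)
Without step 3: final = b=12, x=-7 (different)
Without step 4: final = b=12, x=7 (different)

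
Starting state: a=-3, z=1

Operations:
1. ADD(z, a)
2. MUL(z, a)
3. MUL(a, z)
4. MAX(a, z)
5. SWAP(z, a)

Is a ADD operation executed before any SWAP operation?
Yes

First ADD: step 1
First SWAP: step 5
Since 1 < 5, ADD comes first.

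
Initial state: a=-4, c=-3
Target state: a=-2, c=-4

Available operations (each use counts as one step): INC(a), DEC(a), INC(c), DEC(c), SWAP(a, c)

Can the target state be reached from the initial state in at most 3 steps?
Yes

Path (2 steps): INC(c) → SWAP(a, c)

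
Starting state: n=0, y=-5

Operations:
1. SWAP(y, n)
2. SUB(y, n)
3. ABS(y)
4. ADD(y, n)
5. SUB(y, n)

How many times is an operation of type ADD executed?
1

Counting ADD operations:
Step 4: ADD(y, n) ← ADD
Total: 1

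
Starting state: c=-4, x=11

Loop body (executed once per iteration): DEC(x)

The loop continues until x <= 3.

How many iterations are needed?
8

Tracing iterations:
Initial: c=-4, x=11
After iteration 1: c=-4, x=10
After iteration 2: c=-4, x=9
After iteration 3: c=-4, x=8
After iteration 4: c=-4, x=7
After iteration 5: c=-4, x=6
After iteration 6: c=-4, x=5
After iteration 7: c=-4, x=4
After iteration 8: c=-4, x=3
x <= 3 now holds, so the loop exits after 8 iterations.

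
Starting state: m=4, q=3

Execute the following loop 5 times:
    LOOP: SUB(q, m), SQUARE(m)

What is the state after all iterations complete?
m=18446744073709551616, q=-4295033105

Iteration trace:
Start: m=4, q=3
After iteration 1: m=16, q=-1
After iteration 2: m=256, q=-17
After iteration 3: m=65536, q=-273
After iteration 4: m=4294967296, q=-65809
After iteration 5: m=18446744073709551616, q=-4295033105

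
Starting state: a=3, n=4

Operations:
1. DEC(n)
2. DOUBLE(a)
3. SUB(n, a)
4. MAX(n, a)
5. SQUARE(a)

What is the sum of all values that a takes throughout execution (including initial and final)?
60

Values of a at each step:
Initial: a = 3
After step 1: a = 3
After step 2: a = 6
After step 3: a = 6
After step 4: a = 6
After step 5: a = 36
Sum = 3 + 3 + 6 + 6 + 6 + 36 = 60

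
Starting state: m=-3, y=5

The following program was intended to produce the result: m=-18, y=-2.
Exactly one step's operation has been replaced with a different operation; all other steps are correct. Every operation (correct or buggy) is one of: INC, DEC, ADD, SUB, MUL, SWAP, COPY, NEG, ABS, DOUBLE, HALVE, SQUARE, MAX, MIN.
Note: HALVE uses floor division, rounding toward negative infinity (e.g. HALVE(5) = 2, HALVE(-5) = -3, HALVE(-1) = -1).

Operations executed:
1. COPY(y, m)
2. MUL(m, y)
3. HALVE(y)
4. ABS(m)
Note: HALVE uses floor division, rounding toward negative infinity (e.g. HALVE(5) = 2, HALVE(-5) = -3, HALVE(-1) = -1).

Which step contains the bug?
Step 4

Trace with buggy code:
Initial: m=-3, y=5
After step 1: m=-3, y=-3
After step 2: m=9, y=-3
After step 3: m=9, y=-2
After step 4: m=9, y=-2
Actual final m=9, y=-2 ≠ expected m=-18, y=-2.
Step 4 is the only position where a single-operation replacement can produce the expected result.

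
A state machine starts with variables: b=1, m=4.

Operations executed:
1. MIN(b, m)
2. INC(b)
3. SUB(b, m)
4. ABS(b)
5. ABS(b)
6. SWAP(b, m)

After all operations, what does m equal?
m = 2

Tracing execution:
Step 1: MIN(b, m) → m = 4
Step 2: INC(b) → m = 4
Step 3: SUB(b, m) → m = 4
Step 4: ABS(b) → m = 4
Step 5: ABS(b) → m = 4
Step 6: SWAP(b, m) → m = 2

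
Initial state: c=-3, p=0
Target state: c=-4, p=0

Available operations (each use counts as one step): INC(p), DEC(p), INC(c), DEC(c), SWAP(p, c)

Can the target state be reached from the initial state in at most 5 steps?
Yes

Path (1 step): DEC(c)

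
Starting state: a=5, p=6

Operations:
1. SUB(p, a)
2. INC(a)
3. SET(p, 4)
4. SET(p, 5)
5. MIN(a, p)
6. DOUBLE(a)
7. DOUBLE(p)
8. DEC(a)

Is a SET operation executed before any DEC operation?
Yes

First SET: step 3
First DEC: step 8
Since 3 < 8, SET comes first.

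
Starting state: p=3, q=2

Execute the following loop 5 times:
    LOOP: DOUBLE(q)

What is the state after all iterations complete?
p=3, q=64

Iteration trace:
Start: p=3, q=2
After iteration 1: p=3, q=4
After iteration 2: p=3, q=8
After iteration 3: p=3, q=16
After iteration 4: p=3, q=32
After iteration 5: p=3, q=64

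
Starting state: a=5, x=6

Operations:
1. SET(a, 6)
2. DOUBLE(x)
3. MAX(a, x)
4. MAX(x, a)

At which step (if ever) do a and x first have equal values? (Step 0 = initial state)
Step 1

a and x first become equal after step 1.

Comparing values at each step:
Initial: a=5, x=6
After step 1: a=6, x=6 ← equal!
After step 2: a=6, x=12
After step 3: a=12, x=12 ← equal!
After step 4: a=12, x=12 ← equal!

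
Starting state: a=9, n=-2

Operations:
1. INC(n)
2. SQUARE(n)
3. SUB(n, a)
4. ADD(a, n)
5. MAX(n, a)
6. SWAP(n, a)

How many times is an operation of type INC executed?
1

Counting INC operations:
Step 1: INC(n) ← INC
Total: 1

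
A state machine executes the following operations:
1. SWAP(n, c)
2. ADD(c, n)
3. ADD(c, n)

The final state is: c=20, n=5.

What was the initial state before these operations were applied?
c=5, n=10

Working backwards:
Final state: c=20, n=5
Before step 3 (ADD(c, n)): c=15, n=5
Before step 2 (ADD(c, n)): c=10, n=5
Before step 1 (SWAP(n, c)): c=5, n=10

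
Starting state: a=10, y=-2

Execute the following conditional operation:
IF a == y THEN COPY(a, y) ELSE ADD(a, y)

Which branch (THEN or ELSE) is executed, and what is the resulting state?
Branch: ELSE, Final state: a=8, y=-2

Evaluating condition: a == y
a = 10, y = -2
Condition is False, so ELSE branch executes
After ADD(a, y): a=8, y=-2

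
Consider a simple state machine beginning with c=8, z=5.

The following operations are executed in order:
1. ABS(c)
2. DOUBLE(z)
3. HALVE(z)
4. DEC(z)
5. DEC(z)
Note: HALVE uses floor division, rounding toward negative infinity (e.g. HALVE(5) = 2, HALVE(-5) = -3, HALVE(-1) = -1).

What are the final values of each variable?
{c: 8, z: 3}

Step-by-step execution:
Initial: c=8, z=5
After step 1 (ABS(c)): c=8, z=5
After step 2 (DOUBLE(z)): c=8, z=10
After step 3 (HALVE(z)): c=8, z=5
After step 4 (DEC(z)): c=8, z=4
After step 5 (DEC(z)): c=8, z=3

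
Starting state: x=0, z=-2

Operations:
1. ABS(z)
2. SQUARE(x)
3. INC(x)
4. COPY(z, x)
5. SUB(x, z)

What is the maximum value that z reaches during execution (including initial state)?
2

Values of z at each step:
Initial: z = -2
After step 1: z = 2 ← maximum
After step 2: z = 2
After step 3: z = 2
After step 4: z = 1
After step 5: z = 1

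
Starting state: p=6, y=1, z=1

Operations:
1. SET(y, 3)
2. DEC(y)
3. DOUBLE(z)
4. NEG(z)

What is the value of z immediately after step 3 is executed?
z = 2

Tracing z through execution:
Initial: z = 1
After step 1 (SET(y, 3)): z = 1
After step 2 (DEC(y)): z = 1
After step 3 (DOUBLE(z)): z = 2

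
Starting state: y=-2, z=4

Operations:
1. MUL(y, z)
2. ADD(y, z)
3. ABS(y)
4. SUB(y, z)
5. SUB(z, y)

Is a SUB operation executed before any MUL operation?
No

First SUB: step 4
First MUL: step 1
Since 4 > 1, MUL comes first.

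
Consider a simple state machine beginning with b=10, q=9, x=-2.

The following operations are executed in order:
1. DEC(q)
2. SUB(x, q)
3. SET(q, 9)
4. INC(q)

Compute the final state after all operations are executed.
{b: 10, q: 10, x: -10}

Step-by-step execution:
Initial: b=10, q=9, x=-2
After step 1 (DEC(q)): b=10, q=8, x=-2
After step 2 (SUB(x, q)): b=10, q=8, x=-10
After step 3 (SET(q, 9)): b=10, q=9, x=-10
After step 4 (INC(q)): b=10, q=10, x=-10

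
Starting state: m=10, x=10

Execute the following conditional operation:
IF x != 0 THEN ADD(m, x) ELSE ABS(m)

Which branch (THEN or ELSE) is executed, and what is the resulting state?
Branch: THEN, Final state: m=20, x=10

Evaluating condition: x != 0
x = 10
Condition is True, so THEN branch executes
After ADD(m, x): m=20, x=10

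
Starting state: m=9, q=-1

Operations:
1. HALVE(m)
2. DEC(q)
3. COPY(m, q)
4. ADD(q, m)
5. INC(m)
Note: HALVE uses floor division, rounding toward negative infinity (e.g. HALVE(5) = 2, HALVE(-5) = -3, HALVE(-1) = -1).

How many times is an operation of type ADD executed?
1

Counting ADD operations:
Step 4: ADD(q, m) ← ADD
Total: 1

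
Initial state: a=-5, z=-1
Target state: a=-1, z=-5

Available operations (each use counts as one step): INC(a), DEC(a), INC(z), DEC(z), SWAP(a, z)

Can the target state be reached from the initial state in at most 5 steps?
Yes

Path (1 step): SWAP(a, z)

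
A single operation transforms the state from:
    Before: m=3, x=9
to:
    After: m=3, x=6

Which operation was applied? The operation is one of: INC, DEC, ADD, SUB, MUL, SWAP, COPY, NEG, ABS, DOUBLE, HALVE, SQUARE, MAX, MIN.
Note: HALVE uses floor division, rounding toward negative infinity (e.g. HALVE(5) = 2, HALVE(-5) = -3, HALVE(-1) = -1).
SUB(x, m)

Analyzing the change:
Before: m=3, x=9
After: m=3, x=6
Variable x changed from 9 to 6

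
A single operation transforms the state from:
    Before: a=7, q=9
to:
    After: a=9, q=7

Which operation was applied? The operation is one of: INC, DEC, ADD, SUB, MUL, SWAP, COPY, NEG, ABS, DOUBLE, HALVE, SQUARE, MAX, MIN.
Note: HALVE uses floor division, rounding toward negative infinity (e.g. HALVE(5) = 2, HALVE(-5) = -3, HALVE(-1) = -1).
SWAP(q, a)

Analyzing the change:
Before: a=7, q=9
After: a=9, q=7
Variable q changed from 9 to 7
Variable a changed from 7 to 9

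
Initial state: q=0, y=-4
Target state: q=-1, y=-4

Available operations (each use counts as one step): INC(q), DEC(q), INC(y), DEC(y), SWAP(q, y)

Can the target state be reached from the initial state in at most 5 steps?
Yes

Path (1 step): DEC(q)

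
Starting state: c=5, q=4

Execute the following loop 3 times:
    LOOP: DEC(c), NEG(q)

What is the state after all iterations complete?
c=2, q=-4

Iteration trace:
Start: c=5, q=4
After iteration 1: c=4, q=-4
After iteration 2: c=3, q=4
After iteration 3: c=2, q=-4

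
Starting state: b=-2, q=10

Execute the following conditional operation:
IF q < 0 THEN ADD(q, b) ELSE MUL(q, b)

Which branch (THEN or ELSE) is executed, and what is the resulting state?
Branch: ELSE, Final state: b=-2, q=-20

Evaluating condition: q < 0
q = 10
Condition is False, so ELSE branch executes
After MUL(q, b): b=-2, q=-20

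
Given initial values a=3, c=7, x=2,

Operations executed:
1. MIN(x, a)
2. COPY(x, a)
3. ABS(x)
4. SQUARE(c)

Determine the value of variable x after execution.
x = 3

Tracing execution:
Step 1: MIN(x, a) → x = 2
Step 2: COPY(x, a) → x = 3
Step 3: ABS(x) → x = 3
Step 4: SQUARE(c) → x = 3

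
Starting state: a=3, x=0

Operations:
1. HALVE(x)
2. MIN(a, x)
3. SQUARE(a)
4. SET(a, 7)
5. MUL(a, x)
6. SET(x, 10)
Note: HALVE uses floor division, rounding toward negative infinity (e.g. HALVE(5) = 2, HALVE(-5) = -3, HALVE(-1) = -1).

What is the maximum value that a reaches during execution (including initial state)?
7

Values of a at each step:
Initial: a = 3
After step 1: a = 3
After step 2: a = 0
After step 3: a = 0
After step 4: a = 7 ← maximum
After step 5: a = 0
After step 6: a = 0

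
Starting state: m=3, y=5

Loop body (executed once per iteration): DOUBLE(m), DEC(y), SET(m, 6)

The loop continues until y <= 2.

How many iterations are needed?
3

Tracing iterations:
Initial: m=3, y=5
After iteration 1: m=6, y=4
After iteration 2: m=6, y=3
After iteration 3: m=6, y=2
y <= 2 now holds, so the loop exits after 3 iterations.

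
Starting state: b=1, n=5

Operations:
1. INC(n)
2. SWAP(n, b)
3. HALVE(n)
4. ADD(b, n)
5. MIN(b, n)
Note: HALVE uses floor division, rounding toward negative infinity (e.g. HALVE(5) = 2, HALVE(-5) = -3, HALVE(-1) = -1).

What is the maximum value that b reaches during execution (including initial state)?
6

Values of b at each step:
Initial: b = 1
After step 1: b = 1
After step 2: b = 6 ← maximum
After step 3: b = 6
After step 4: b = 6
After step 5: b = 0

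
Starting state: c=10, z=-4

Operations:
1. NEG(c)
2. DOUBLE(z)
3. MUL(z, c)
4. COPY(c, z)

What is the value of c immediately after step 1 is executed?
c = -10

Tracing c through execution:
Initial: c = 10
After step 1 (NEG(c)): c = -10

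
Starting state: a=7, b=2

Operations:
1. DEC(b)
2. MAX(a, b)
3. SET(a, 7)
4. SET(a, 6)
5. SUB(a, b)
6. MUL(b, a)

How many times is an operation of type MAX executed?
1

Counting MAX operations:
Step 2: MAX(a, b) ← MAX
Total: 1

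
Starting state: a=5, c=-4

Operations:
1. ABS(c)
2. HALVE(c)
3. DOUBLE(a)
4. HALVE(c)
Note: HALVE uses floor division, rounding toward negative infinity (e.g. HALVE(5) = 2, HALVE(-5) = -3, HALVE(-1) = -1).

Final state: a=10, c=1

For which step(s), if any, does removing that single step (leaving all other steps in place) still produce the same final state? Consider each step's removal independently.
None - removing any single step changes the final result

Testing removal of each single step:
Without step 1: final = a=10, c=-1 (different)
Without step 2: final = a=10, c=2 (different)
Without step 3: final = a=5, c=1 (different)
Without step 4: final = a=10, c=2 (different)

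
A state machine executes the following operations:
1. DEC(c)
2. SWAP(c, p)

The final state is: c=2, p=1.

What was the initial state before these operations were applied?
c=2, p=2

Working backwards:
Final state: c=2, p=1
Before step 2 (SWAP(c, p)): c=1, p=2
Before step 1 (DEC(c)): c=2, p=2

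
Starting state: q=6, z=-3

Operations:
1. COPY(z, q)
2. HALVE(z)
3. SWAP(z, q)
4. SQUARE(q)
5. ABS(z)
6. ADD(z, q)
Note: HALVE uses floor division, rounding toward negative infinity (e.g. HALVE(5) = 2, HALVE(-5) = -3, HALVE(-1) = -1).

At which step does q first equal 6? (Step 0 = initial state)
Step 0

Tracing q:
Initial: q = 6 ← first occurrence
After step 1: q = 6
After step 2: q = 6
After step 3: q = 3
After step 4: q = 9
After step 5: q = 9
After step 6: q = 9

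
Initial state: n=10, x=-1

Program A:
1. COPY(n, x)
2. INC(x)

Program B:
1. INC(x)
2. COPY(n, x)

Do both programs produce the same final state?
No

Program A final state: n=-1, x=0
Program B final state: n=0, x=0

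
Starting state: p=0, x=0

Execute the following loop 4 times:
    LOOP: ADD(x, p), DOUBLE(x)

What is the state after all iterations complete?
p=0, x=0

Iteration trace:
Start: p=0, x=0
After iteration 1: p=0, x=0
After iteration 2: p=0, x=0
After iteration 3: p=0, x=0
After iteration 4: p=0, x=0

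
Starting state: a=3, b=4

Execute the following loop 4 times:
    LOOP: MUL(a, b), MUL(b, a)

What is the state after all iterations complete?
a=7011906707722862592, b=3087351335301583621409910816768

Iteration trace:
Start: a=3, b=4
After iteration 1: a=12, b=48
After iteration 2: a=576, b=27648
After iteration 3: a=15925248, b=440301256704
After iteration 4: a=7011906707722862592, b=3087351335301583621409910816768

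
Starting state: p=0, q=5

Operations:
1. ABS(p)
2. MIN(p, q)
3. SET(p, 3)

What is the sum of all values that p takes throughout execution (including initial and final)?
3

Values of p at each step:
Initial: p = 0
After step 1: p = 0
After step 2: p = 0
After step 3: p = 3
Sum = 0 + 0 + 0 + 3 = 3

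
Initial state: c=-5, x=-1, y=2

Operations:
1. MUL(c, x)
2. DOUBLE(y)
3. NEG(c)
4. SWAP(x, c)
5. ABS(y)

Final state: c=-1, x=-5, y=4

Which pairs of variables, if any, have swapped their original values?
(c, x)

Comparing initial and final values:
c: -5 → -1
y: 2 → 4
x: -1 → -5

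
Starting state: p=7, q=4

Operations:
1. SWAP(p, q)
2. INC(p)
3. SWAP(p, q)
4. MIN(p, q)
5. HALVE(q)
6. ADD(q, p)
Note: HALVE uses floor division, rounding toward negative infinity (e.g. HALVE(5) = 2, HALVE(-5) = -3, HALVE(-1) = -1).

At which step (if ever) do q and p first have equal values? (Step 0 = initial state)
Step 4

q and p first become equal after step 4.

Comparing values at each step:
Initial: q=4, p=7
After step 1: q=7, p=4
After step 2: q=7, p=5
After step 3: q=5, p=7
After step 4: q=5, p=5 ← equal!
After step 5: q=2, p=5
After step 6: q=7, p=5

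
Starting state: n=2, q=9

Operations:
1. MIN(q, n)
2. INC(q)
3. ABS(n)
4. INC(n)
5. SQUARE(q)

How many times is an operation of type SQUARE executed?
1

Counting SQUARE operations:
Step 5: SQUARE(q) ← SQUARE
Total: 1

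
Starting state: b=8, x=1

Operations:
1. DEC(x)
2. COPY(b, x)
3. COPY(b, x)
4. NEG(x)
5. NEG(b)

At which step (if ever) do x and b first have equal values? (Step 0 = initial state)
Step 2

x and b first become equal after step 2.

Comparing values at each step:
Initial: x=1, b=8
After step 1: x=0, b=8
After step 2: x=0, b=0 ← equal!
After step 3: x=0, b=0 ← equal!
After step 4: x=0, b=0 ← equal!
After step 5: x=0, b=0 ← equal!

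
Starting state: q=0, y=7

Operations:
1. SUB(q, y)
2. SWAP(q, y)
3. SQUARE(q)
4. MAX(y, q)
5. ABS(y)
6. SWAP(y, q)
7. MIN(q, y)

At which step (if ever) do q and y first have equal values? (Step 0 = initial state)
Step 4

q and y first become equal after step 4.

Comparing values at each step:
Initial: q=0, y=7
After step 1: q=-7, y=7
After step 2: q=7, y=-7
After step 3: q=49, y=-7
After step 4: q=49, y=49 ← equal!
After step 5: q=49, y=49 ← equal!
After step 6: q=49, y=49 ← equal!
After step 7: q=49, y=49 ← equal!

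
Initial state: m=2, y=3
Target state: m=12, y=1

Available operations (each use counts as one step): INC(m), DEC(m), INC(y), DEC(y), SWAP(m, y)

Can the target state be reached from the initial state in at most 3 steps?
No

The target state cannot be reached within 3 steps.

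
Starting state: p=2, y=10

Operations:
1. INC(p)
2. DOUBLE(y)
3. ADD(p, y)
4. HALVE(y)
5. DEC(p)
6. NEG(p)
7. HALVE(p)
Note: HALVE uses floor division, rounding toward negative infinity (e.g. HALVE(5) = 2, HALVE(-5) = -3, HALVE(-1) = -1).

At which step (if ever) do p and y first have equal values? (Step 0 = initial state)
Never

p and y never become equal during execution.

Comparing values at each step:
Initial: p=2, y=10
After step 1: p=3, y=10
After step 2: p=3, y=20
After step 3: p=23, y=20
After step 4: p=23, y=10
After step 5: p=22, y=10
After step 6: p=-22, y=10
After step 7: p=-11, y=10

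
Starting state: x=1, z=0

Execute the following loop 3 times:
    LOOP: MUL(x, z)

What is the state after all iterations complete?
x=0, z=0

Iteration trace:
Start: x=1, z=0
After iteration 1: x=0, z=0
After iteration 2: x=0, z=0
After iteration 3: x=0, z=0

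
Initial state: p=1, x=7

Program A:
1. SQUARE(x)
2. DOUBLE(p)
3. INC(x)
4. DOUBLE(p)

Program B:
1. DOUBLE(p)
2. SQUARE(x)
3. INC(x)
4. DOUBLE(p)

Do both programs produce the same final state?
Yes

Program A final state: p=4, x=50
Program B final state: p=4, x=50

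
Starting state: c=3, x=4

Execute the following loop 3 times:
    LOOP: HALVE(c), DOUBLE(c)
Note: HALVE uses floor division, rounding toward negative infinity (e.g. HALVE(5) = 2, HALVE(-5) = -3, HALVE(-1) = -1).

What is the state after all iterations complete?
c=2, x=4

Iteration trace:
Start: c=3, x=4
After iteration 1: c=2, x=4
After iteration 2: c=2, x=4
After iteration 3: c=2, x=4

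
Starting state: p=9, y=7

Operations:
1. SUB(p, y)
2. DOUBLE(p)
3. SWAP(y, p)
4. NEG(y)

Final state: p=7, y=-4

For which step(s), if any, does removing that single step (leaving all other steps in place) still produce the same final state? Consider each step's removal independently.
None - removing any single step changes the final result

Testing removal of each single step:
Without step 1: final = p=7, y=-18 (different)
Without step 2: final = p=7, y=-2 (different)
Without step 3: final = p=4, y=-7 (different)
Without step 4: final = p=7, y=4 (different)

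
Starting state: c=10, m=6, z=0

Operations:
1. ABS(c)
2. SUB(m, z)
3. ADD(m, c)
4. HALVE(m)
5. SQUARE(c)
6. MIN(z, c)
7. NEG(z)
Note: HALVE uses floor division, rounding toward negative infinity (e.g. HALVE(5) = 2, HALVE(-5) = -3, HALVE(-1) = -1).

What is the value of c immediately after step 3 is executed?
c = 10

Tracing c through execution:
Initial: c = 10
After step 1 (ABS(c)): c = 10
After step 2 (SUB(m, z)): c = 10
After step 3 (ADD(m, c)): c = 10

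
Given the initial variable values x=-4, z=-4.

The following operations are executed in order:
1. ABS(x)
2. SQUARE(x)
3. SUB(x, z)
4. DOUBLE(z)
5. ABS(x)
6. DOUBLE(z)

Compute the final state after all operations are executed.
{x: 20, z: -16}

Step-by-step execution:
Initial: x=-4, z=-4
After step 1 (ABS(x)): x=4, z=-4
After step 2 (SQUARE(x)): x=16, z=-4
After step 3 (SUB(x, z)): x=20, z=-4
After step 4 (DOUBLE(z)): x=20, z=-8
After step 5 (ABS(x)): x=20, z=-8
After step 6 (DOUBLE(z)): x=20, z=-16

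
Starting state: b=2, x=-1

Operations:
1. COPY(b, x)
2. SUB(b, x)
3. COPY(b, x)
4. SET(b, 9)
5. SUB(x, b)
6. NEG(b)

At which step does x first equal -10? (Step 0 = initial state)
Step 5

Tracing x:
Initial: x = -1
After step 1: x = -1
After step 2: x = -1
After step 3: x = -1
After step 4: x = -1
After step 5: x = -10 ← first occurrence
After step 6: x = -10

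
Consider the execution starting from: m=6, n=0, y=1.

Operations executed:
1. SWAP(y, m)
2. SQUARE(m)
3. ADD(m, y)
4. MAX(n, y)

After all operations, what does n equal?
n = 6

Tracing execution:
Step 1: SWAP(y, m) → n = 0
Step 2: SQUARE(m) → n = 0
Step 3: ADD(m, y) → n = 0
Step 4: MAX(n, y) → n = 6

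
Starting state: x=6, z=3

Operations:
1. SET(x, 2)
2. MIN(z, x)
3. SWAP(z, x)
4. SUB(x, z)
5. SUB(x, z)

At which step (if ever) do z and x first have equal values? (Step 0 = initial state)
Step 2

z and x first become equal after step 2.

Comparing values at each step:
Initial: z=3, x=6
After step 1: z=3, x=2
After step 2: z=2, x=2 ← equal!
After step 3: z=2, x=2 ← equal!
After step 4: z=2, x=0
After step 5: z=2, x=-2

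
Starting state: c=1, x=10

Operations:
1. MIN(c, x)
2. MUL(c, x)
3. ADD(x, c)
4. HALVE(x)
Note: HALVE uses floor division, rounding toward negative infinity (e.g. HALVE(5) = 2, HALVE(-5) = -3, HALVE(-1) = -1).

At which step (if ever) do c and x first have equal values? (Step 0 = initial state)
Step 2

c and x first become equal after step 2.

Comparing values at each step:
Initial: c=1, x=10
After step 1: c=1, x=10
After step 2: c=10, x=10 ← equal!
After step 3: c=10, x=20
After step 4: c=10, x=10 ← equal!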